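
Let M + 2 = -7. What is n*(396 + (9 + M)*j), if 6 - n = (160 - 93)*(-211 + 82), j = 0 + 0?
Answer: 3425004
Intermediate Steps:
M = -9 (M = -2 - 7 = -9)
j = 0
n = 8649 (n = 6 - (160 - 93)*(-211 + 82) = 6 - 67*(-129) = 6 - 1*(-8643) = 6 + 8643 = 8649)
n*(396 + (9 + M)*j) = 8649*(396 + (9 - 9)*0) = 8649*(396 + 0*0) = 8649*(396 + 0) = 8649*396 = 3425004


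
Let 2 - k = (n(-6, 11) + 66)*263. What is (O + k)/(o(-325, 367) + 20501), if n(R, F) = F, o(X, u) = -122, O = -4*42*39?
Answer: -26801/20379 ≈ -1.3151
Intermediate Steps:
O = -6552 (O = -168*39 = -6552)
k = -20249 (k = 2 - (11 + 66)*263 = 2 - 77*263 = 2 - 1*20251 = 2 - 20251 = -20249)
(O + k)/(o(-325, 367) + 20501) = (-6552 - 20249)/(-122 + 20501) = -26801/20379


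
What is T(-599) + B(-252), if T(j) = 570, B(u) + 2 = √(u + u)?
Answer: 568 + 6*I*√14 ≈ 568.0 + 22.45*I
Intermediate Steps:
B(u) = -2 + √2*√u (B(u) = -2 + √(u + u) = -2 + √(2*u) = -2 + √2*√u)
T(-599) + B(-252) = 570 + (-2 + √2*√(-252)) = 570 + (-2 + √2*(6*I*√7)) = 570 + (-2 + 6*I*√14) = 568 + 6*I*√14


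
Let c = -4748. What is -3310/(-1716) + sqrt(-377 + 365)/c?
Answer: 1655/858 - I*sqrt(3)/2374 ≈ 1.9289 - 0.00072959*I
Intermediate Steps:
-3310/(-1716) + sqrt(-377 + 365)/c = -3310/(-1716) + sqrt(-377 + 365)/(-4748) = -3310*(-1/1716) + sqrt(-12)*(-1/4748) = 1655/858 + (2*I*sqrt(3))*(-1/4748) = 1655/858 - I*sqrt(3)/2374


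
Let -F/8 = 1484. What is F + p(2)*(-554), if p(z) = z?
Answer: -12980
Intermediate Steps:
F = -11872 (F = -8*1484 = -11872)
F + p(2)*(-554) = -11872 + 2*(-554) = -11872 - 1108 = -12980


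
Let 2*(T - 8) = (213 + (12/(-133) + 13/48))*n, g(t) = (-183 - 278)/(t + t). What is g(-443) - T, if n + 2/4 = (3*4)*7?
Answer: -100768685581/11312448 ≈ -8907.8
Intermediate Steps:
n = 167/2 (n = -1/2 + (3*4)*7 = -1/2 + 12*7 = -1/2 + 84 = 167/2 ≈ 83.500)
g(t) = -461/(2*t) (g(t) = -461*1/(2*t) = -461/(2*t))
T = 227482103/25536 (T = 8 + ((213 + (12/(-133) + 13/48))*(167/2))/2 = 8 + ((213 + (12*(-1/133) + 13*(1/48)))*(167/2))/2 = 8 + ((213 + (-12/133 + 13/48))*(167/2))/2 = 8 + ((213 + 1153/6384)*(167/2))/2 = 8 + ((1360945/6384)*(167/2))/2 = 8 + (1/2)*(227277815/12768) = 8 + 227277815/25536 = 227482103/25536 ≈ 8908.3)
g(-443) - T = -461/2/(-443) - 1*227482103/25536 = -461/2*(-1/443) - 227482103/25536 = 461/886 - 227482103/25536 = -100768685581/11312448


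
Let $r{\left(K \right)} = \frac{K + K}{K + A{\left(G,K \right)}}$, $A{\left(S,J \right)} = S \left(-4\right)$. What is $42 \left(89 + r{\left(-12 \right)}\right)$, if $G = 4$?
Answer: $3774$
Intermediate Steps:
$A{\left(S,J \right)} = - 4 S$
$r{\left(K \right)} = \frac{2 K}{-16 + K}$ ($r{\left(K \right)} = \frac{K + K}{K - 16} = \frac{2 K}{K - 16} = \frac{2 K}{-16 + K}$)
$42 \left(89 + r{\left(-12 \right)}\right) = 42 \left(89 + 2 \left(-12\right) \frac{1}{-16 - 12}\right) = 42 \left(89 + 2 \left(-12\right) \frac{1}{-28}\right) = 42 \left(89 + 2 \left(-12\right) \left(- \frac{1}{28}\right)\right) = 42 \left(89 + \frac{6}{7}\right) = 42 \cdot \frac{629}{7} = 3774$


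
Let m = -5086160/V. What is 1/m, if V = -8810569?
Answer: 8810569/5086160 ≈ 1.7323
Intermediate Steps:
m = 5086160/8810569 (m = -5086160/(-8810569) = -5086160*(-1/8810569) = 5086160/8810569 ≈ 0.57728)
1/m = 1/(5086160/8810569) = 8810569/5086160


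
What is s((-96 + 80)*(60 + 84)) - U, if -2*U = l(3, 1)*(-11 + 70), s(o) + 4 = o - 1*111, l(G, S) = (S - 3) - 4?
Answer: -2596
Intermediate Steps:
l(G, S) = -7 + S (l(G, S) = (-3 + S) - 4 = -7 + S)
s(o) = -115 + o (s(o) = -4 + (o - 1*111) = -4 + (o - 111) = -4 + (-111 + o) = -115 + o)
U = 177 (U = -(-7 + 1)*(-11 + 70)/2 = -(-3)*59 = -½*(-354) = 177)
s((-96 + 80)*(60 + 84)) - U = (-115 + (-96 + 80)*(60 + 84)) - 1*177 = (-115 - 16*144) - 177 = (-115 - 2304) - 177 = -2419 - 177 = -2596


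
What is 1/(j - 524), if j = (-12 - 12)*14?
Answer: -1/860 ≈ -0.0011628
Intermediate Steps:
j = -336 (j = -24*14 = -336)
1/(j - 524) = 1/(-336 - 524) = 1/(-860) = -1/860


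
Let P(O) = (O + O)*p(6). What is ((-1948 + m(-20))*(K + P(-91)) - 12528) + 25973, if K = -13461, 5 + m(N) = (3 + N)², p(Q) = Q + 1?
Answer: 24532485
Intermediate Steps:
p(Q) = 1 + Q
m(N) = -5 + (3 + N)²
P(O) = 14*O (P(O) = (O + O)*(1 + 6) = (2*O)*7 = 14*O)
((-1948 + m(-20))*(K + P(-91)) - 12528) + 25973 = ((-1948 + (-5 + (3 - 20)²))*(-13461 + 14*(-91)) - 12528) + 25973 = ((-1948 + (-5 + (-17)²))*(-13461 - 1274) - 12528) + 25973 = ((-1948 + (-5 + 289))*(-14735) - 12528) + 25973 = ((-1948 + 284)*(-14735) - 12528) + 25973 = (-1664*(-14735) - 12528) + 25973 = (24519040 - 12528) + 25973 = 24506512 + 25973 = 24532485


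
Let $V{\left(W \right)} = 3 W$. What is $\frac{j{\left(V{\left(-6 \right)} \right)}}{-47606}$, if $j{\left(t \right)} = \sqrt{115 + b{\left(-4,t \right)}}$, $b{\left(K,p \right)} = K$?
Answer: $- \frac{\sqrt{111}}{47606} \approx -0.00022131$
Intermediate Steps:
$j{\left(t \right)} = \sqrt{111}$ ($j{\left(t \right)} = \sqrt{115 - 4} = \sqrt{111}$)
$\frac{j{\left(V{\left(-6 \right)} \right)}}{-47606} = \frac{\sqrt{111}}{-47606} = \sqrt{111} \left(- \frac{1}{47606}\right) = - \frac{\sqrt{111}}{47606}$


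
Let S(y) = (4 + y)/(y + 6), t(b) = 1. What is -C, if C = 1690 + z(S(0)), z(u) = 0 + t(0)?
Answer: -1691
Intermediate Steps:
S(y) = (4 + y)/(6 + y)
z(u) = 1 (z(u) = 0 + 1 = 1)
C = 1691 (C = 1690 + 1 = 1691)
-C = -1*1691 = -1691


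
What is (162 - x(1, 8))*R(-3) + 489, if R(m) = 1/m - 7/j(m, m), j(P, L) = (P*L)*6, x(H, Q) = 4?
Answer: 11228/27 ≈ 415.85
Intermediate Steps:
j(P, L) = 6*L*P (j(P, L) = (L*P)*6 = 6*L*P)
R(m) = 1/m - 7/(6*m**2) (R(m) = 1/m - 7*1/(6*m**2) = 1/m - 7/(6*m**2))
(162 - x(1, 8))*R(-3) + 489 = (162 - 1*4)*((-7/6 - 3)/(-3)**2) + 489 = (162 - 4)*((1/9)*(-25/6)) + 489 = 158*(-25/54) + 489 = -1975/27 + 489 = 11228/27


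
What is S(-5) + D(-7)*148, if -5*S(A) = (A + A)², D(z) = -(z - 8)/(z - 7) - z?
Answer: 6002/7 ≈ 857.43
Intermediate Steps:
D(z) = -z - (-8 + z)/(-7 + z) (D(z) = -(-8 + z)/(-7 + z) - z = -z - (-8 + z)/(-7 + z))
S(A) = -4*A²/5 (S(A) = -(A + A)²/5 = -4*A²/5)
S(-5) + D(-7)*148 = -⅘*(-5)² + ((8 - 1*(-7)² + 6*(-7))/(-7 - 7))*148 = -⅘*25 + ((8 - 1*49 - 42)/(-14))*148 = -20 - (8 - 49 - 42)/14*148 = -20 - 1/14*(-83)*148 = -20 + (83/14)*148 = -20 + 6142/7 = 6002/7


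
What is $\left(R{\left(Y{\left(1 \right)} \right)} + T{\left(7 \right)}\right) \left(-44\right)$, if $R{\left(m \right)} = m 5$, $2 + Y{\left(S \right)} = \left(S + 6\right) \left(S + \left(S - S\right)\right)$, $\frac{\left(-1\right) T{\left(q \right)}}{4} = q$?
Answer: $132$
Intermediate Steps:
$T{\left(q \right)} = - 4 q$
$Y{\left(S \right)} = -2 + S \left(6 + S\right)$ ($Y{\left(S \right)} = -2 + \left(S + 6\right) \left(S + \left(S - S\right)\right) = -2 + \left(6 + S\right) \left(S + 0\right) = -2 + \left(6 + S\right) S = -2 + S \left(6 + S\right)$)
$R{\left(m \right)} = 5 m$
$\left(R{\left(Y{\left(1 \right)} \right)} + T{\left(7 \right)}\right) \left(-44\right) = \left(5 \left(-2 + 1^{2} + 6 \cdot 1\right) - 28\right) \left(-44\right) = \left(5 \left(-2 + 1 + 6\right) - 28\right) \left(-44\right) = \left(5 \cdot 5 - 28\right) \left(-44\right) = \left(25 - 28\right) \left(-44\right) = \left(-3\right) \left(-44\right) = 132$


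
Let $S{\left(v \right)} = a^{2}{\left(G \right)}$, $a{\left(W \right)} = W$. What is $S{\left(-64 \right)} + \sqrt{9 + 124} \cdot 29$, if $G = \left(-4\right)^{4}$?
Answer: $65536 + 29 \sqrt{133} \approx 65871.0$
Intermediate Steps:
$G = 256$
$S{\left(v \right)} = 65536$ ($S{\left(v \right)} = 256^{2} = 65536$)
$S{\left(-64 \right)} + \sqrt{9 + 124} \cdot 29 = 65536 + \sqrt{9 + 124} \cdot 29 = 65536 + \sqrt{133} \cdot 29 = 65536 + 29 \sqrt{133}$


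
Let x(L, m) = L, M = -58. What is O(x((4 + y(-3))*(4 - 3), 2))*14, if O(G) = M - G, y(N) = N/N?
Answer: -882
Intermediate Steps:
y(N) = 1
O(G) = -58 - G
O(x((4 + y(-3))*(4 - 3), 2))*14 = (-58 - (4 + 1)*(4 - 3))*14 = (-58 - 5)*14 = -63*14 = -882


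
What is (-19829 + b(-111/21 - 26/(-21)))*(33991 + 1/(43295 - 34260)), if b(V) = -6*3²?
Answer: -6106242003738/9035 ≈ -6.7584e+8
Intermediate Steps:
b(V) = -54 (b(V) = -6*9 = -54)
(-19829 + b(-111/21 - 26/(-21)))*(33991 + 1/(43295 - 34260)) = (-19829 - 54)*(33991 + 1/(43295 - 34260)) = -19883*(33991 + 1/9035) = -19883*307108686/9035 = -6106242003738/9035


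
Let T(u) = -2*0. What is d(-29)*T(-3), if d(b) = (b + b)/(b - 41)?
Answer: 0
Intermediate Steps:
T(u) = 0
d(b) = 2*b/(-41 + b) (d(b) = (2*b)/(-41 + b) = 2*b/(-41 + b))
d(-29)*T(-3) = (2*(-29)/(-41 - 29))*0 = (2*(-29)/(-70))*0 = (2*(-29)*(-1/70))*0 = (29/35)*0 = 0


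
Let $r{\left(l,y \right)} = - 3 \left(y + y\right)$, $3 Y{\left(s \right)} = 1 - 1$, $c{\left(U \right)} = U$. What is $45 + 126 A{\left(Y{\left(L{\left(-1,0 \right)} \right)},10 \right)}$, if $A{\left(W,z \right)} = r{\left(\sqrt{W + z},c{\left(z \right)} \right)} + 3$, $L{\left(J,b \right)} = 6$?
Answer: $-7137$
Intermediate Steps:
$Y{\left(s \right)} = 0$ ($Y{\left(s \right)} = \frac{1 - 1}{3} = \frac{1}{3} \cdot 0 = 0$)
$r{\left(l,y \right)} = - 6 y$ ($r{\left(l,y \right)} = - 3 \cdot 2 y = - 6 y$)
$A{\left(W,z \right)} = 3 - 6 z$ ($A{\left(W,z \right)} = - 6 z + 3 = 3 - 6 z$)
$45 + 126 A{\left(Y{\left(L{\left(-1,0 \right)} \right)},10 \right)} = 45 + 126 \left(3 - 60\right) = 45 + 126 \left(-57\right) = 45 - 7182 = -7137$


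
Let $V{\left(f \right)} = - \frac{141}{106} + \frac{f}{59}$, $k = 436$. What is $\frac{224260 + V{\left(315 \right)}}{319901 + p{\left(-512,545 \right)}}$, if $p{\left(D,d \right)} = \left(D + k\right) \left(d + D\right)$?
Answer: $\frac{1402547111}{1984975822} \approx 0.70658$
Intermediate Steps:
$V{\left(f \right)} = - \frac{141}{106} + \frac{f}{59}$ ($V{\left(f \right)} = \left(-141\right) \frac{1}{106} + f \frac{1}{59} = - \frac{141}{106} + \frac{f}{59}$)
$p{\left(D,d \right)} = \left(436 + D\right) \left(D + d\right)$ ($p{\left(D,d \right)} = \left(D + 436\right) \left(d + D\right) = \left(436 + D\right) \left(D + d\right)$)
$\frac{224260 + V{\left(315 \right)}}{319901 + p{\left(-512,545 \right)}} = \frac{224260 + \left(- \frac{141}{106} + \frac{1}{59} \cdot 315\right)}{319901 + \left(\left(-512\right)^{2} + 436 \left(-512\right) + 436 \cdot 545 - 279040\right)} = \frac{224260 + \left(- \frac{141}{106} + \frac{315}{59}\right)}{319901 + \left(262144 - 223232 + 237620 - 279040\right)} = \frac{224260 + \frac{25071}{6254}}{319901 - 2508} = \frac{1402547111}{6254 \cdot 317393} = \frac{1402547111}{6254} \cdot \frac{1}{317393} = \frac{1402547111}{1984975822}$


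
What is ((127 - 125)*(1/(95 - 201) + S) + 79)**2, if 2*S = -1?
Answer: 17081689/2809 ≈ 6081.1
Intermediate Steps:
S = -1/2 (S = (1/2)*(-1) = -1/2 ≈ -0.50000)
((127 - 125)*(1/(95 - 201) + S) + 79)**2 = ((127 - 125)*(1/(95 - 201) - 1/2) + 79)**2 = (2*(1/(-106) - 1/2) + 79)**2 = (2*(-1/106 - 1/2) + 79)**2 = (2*(-27/53) + 79)**2 = (-54/53 + 79)**2 = (4133/53)**2 = 17081689/2809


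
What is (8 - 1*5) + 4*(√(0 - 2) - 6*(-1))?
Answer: 27 + 4*I*√2 ≈ 27.0 + 5.6569*I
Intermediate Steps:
(8 - 1*5) + 4*(√(0 - 2) - 6*(-1)) = (8 - 5) + 4*(√(-2) - 1*(-6)) = 3 + 4*(I*√2 + 6) = 3 + 4*(6 + I*√2) = 3 + (24 + 4*I*√2) = 27 + 4*I*√2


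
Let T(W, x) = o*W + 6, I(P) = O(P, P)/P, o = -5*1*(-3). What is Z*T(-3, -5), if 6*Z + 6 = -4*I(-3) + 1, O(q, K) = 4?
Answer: -13/6 ≈ -2.1667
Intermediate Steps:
o = 15 (o = -5*(-3) = 15)
I(P) = 4/P
T(W, x) = 6 + 15*W (T(W, x) = 15*W + 6 = 6 + 15*W)
Z = 1/18 (Z = -1 + (-16/(-3) + 1)/6 = -1 + (-16*(-1)/3 + 1)/6 = -1 + (-4*(-4/3) + 1)/6 = -1 + (16/3 + 1)/6 = -1 + (⅙)*(19/3) = -1 + 19/18 = 1/18 ≈ 0.055556)
Z*T(-3, -5) = (6 + 15*(-3))/18 = (6 - 45)/18 = (1/18)*(-39) = -13/6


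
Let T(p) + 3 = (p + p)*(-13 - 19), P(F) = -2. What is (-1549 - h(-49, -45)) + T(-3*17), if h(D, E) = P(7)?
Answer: 1714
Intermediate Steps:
h(D, E) = -2
T(p) = -3 - 64*p (T(p) = -3 + (p + p)*(-13 - 19) = -3 + (2*p)*(-32) = -3 - 64*p)
(-1549 - h(-49, -45)) + T(-3*17) = (-1549 - 1*(-2)) + (-3 - (-192)*17) = (-1549 + 2) + (-3 - 64*(-51)) = -1547 + (-3 + 3264) = -1547 + 3261 = 1714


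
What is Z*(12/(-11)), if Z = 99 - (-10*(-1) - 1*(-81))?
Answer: -96/11 ≈ -8.7273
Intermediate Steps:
Z = 8 (Z = 99 - (10 + 81) = 99 - 1*91 = 99 - 91 = 8)
Z*(12/(-11)) = 8*(12/(-11)) = 8*(12*(-1/11)) = 8*(-12/11) = -96/11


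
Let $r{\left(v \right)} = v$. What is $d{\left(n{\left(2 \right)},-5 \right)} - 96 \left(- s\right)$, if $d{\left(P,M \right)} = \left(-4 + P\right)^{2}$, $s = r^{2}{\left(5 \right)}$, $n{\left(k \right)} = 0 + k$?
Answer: $2404$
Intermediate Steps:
$n{\left(k \right)} = k$
$s = 25$ ($s = 5^{2} = 25$)
$d{\left(n{\left(2 \right)},-5 \right)} - 96 \left(- s\right) = \left(-4 + 2\right)^{2} - 96 \left(\left(-1\right) 25\right) = \left(-2\right)^{2} - -2400 = 4 + 2400 = 2404$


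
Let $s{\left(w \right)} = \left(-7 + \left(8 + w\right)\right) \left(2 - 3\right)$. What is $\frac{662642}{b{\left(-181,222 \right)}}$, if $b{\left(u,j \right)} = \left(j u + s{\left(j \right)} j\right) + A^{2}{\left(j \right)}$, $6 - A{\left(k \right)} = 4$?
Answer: $- \frac{331321}{44842} \approx -7.3886$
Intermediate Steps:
$A{\left(k \right)} = 2$ ($A{\left(k \right)} = 6 - 4 = 2$)
$s{\left(w \right)} = -1 - w$ ($s{\left(w \right)} = \left(1 + w\right) \left(-1\right) = -1 - w$)
$b{\left(u,j \right)} = 4 + j u + j \left(-1 - j\right)$ ($b{\left(u,j \right)} = \left(j u + \left(-1 - j\right) j\right) + 2^{2} = \left(j u + j \left(-1 - j\right)\right) + 4 = 4 + j u + j \left(-1 - j\right)$)
$\frac{662642}{b{\left(-181,222 \right)}} = \frac{662642}{4 + 222 \left(-181\right) - 222 \left(1 + 222\right)} = \frac{662642}{4 - 40182 - 222 \cdot 223} = \frac{662642}{4 - 40182 - 49506} = \frac{662642}{-89684} = 662642 \left(- \frac{1}{89684}\right) = - \frac{331321}{44842}$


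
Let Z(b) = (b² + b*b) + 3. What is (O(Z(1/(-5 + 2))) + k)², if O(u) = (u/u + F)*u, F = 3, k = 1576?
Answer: 204490000/81 ≈ 2.5246e+6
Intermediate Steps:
Z(b) = 3 + 2*b² (Z(b) = (b² + b²) + 3 = 2*b² + 3 = 3 + 2*b²)
O(u) = 4*u (O(u) = (u/u + 3)*u = (1 + 3)*u = 4*u)
(O(Z(1/(-5 + 2))) + k)² = (4*(3 + 2*(1/(-5 + 2))²) + 1576)² = (4*(3 + 2*(1/(-3))²) + 1576)² = (4*(3 + 2*(-⅓)²) + 1576)² = (4*(3 + 2*(⅑)) + 1576)² = (4*(3 + 2/9) + 1576)² = (4*(29/9) + 1576)² = (116/9 + 1576)² = (14300/9)² = 204490000/81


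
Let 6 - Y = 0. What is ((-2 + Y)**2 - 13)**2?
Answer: 9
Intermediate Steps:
Y = 6 (Y = 6 - 1*0 = 6 + 0 = 6)
((-2 + Y)**2 - 13)**2 = ((-2 + 6)**2 - 13)**2 = (4**2 - 13)**2 = (16 - 13)**2 = 3**2 = 9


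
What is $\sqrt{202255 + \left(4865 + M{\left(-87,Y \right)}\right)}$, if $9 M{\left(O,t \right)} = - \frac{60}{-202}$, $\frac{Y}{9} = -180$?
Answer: $\frac{\sqrt{19015483110}}{303} \approx 455.1$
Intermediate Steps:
$Y = -1620$ ($Y = 9 \left(-180\right) = -1620$)
$M{\left(O,t \right)} = \frac{10}{303}$ ($M{\left(O,t \right)} = \frac{\left(-60\right) \frac{1}{-202}}{9} = \frac{\left(-60\right) \left(- \frac{1}{202}\right)}{9} = \frac{1}{9} \cdot \frac{30}{101} = \frac{10}{303}$)
$\sqrt{202255 + \left(4865 + M{\left(-87,Y \right)}\right)} = \sqrt{202255 + \left(4865 + \frac{10}{303}\right)} = \sqrt{202255 + \frac{1474105}{303}} = \sqrt{\frac{62757370}{303}} = \frac{\sqrt{19015483110}}{303}$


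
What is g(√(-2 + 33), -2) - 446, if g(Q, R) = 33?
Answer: -413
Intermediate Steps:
g(√(-2 + 33), -2) - 446 = 33 - 446 = -413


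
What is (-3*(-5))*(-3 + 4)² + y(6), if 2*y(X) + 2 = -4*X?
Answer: 2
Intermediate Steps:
y(X) = -1 - 2*X (y(X) = -1 + (-4*X)/2 = -1 - 2*X)
(-3*(-5))*(-3 + 4)² + y(6) = (-3*(-5))*(-3 + 4)² + (-1 - 2*6) = 15*1² + (-1 - 12) = 15*1 - 13 = 15 - 13 = 2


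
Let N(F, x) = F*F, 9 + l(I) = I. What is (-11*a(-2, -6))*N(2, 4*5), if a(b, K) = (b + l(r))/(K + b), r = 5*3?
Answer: 22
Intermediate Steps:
r = 15
l(I) = -9 + I
a(b, K) = (6 + b)/(K + b) (a(b, K) = (b + (-9 + 15))/(K + b) = (b + 6)/(K + b) = (6 + b)/(K + b))
N(F, x) = F²
(-11*a(-2, -6))*N(2, 4*5) = -11*(6 - 2)/(-6 - 2)*2² = -11*4/(-8)*4 = -(-11)*4/8*4 = -11*(-½)*4 = (11/2)*4 = 22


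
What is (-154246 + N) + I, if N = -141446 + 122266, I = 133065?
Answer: -40361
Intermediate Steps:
N = -19180
(-154246 + N) + I = (-154246 - 19180) + 133065 = -173426 + 133065 = -40361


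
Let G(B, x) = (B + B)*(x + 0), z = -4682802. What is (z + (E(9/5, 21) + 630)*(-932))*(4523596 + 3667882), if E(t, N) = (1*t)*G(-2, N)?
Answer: -210072239052204/5 ≈ -4.2014e+13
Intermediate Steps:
G(B, x) = 2*B*x (G(B, x) = (2*B)*x = 2*B*x)
E(t, N) = -4*N*t (E(t, N) = (1*t)*(2*(-2)*N) = t*(-4*N) = -4*N*t)
(z + (E(9/5, 21) + 630)*(-932))*(4523596 + 3667882) = (-4682802 + (-4*21*9/5 + 630)*(-932))*(4523596 + 3667882) = (-4682802 + (-4*21*9*(⅕) + 630)*(-932))*8191478 = (-4682802 + (-4*21*9/5 + 630)*(-932))*8191478 = (-4682802 + (-756/5 + 630)*(-932))*8191478 = (-4682802 + (2394/5)*(-932))*8191478 = (-4682802 - 2231208/5)*8191478 = -25645218/5*8191478 = -210072239052204/5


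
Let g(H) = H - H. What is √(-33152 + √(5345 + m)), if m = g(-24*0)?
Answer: √(-33152 + √5345) ≈ 181.88*I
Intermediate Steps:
g(H) = 0
m = 0
√(-33152 + √(5345 + m)) = √(-33152 + √(5345 + 0)) = √(-33152 + √5345)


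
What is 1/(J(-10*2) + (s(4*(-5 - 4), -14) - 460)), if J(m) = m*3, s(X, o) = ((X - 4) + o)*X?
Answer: 1/1424 ≈ 0.00070225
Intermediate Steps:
s(X, o) = X*(-4 + X + o) (s(X, o) = ((-4 + X) + o)*X = (-4 + X + o)*X = X*(-4 + X + o))
J(m) = 3*m
1/(J(-10*2) + (s(4*(-5 - 4), -14) - 460)) = 1/(3*(-10*2) + ((4*(-5 - 4))*(-4 + 4*(-5 - 4) - 14) - 460)) = 1/(3*(-20) + ((4*(-9))*(-4 + 4*(-9) - 14) - 460)) = 1/(-60 + (-36*(-4 - 36 - 14) - 460)) = 1/(-60 + (-36*(-54) - 460)) = 1/(-60 + (1944 - 460)) = 1/(-60 + 1484) = 1/1424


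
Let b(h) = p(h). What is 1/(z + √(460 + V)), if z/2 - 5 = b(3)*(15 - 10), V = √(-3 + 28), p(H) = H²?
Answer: 20/1907 - √465/9535 ≈ 0.0082261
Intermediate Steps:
b(h) = h²
V = 5 (V = √25 = 5)
z = 100 (z = 10 + 2*(3²*(15 - 10)) = 10 + 2*(9*5) = 10 + 2*45 = 10 + 90 = 100)
1/(z + √(460 + V)) = 1/(100 + √(460 + 5)) = 1/(100 + √465)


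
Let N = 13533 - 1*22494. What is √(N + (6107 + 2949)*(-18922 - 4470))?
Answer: I*√211846913 ≈ 14555.0*I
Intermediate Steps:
N = -8961 (N = 13533 - 22494 = -8961)
√(N + (6107 + 2949)*(-18922 - 4470)) = √(-8961 + (6107 + 2949)*(-18922 - 4470)) = √(-8961 + 9056*(-23392)) = √(-8961 - 211837952) = √(-211846913) = I*√211846913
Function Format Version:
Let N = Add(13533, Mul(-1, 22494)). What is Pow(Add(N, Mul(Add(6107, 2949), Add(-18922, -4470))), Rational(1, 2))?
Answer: Mul(I, Pow(211846913, Rational(1, 2))) ≈ Mul(14555., I)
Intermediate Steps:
N = -8961 (N = Add(13533, -22494) = -8961)
Pow(Add(N, Mul(Add(6107, 2949), Add(-18922, -4470))), Rational(1, 2)) = Pow(Add(-8961, Mul(Add(6107, 2949), Add(-18922, -4470))), Rational(1, 2)) = Pow(Add(-8961, Mul(9056, -23392)), Rational(1, 2)) = Pow(Add(-8961, -211837952), Rational(1, 2)) = Pow(-211846913, Rational(1, 2)) = Mul(I, Pow(211846913, Rational(1, 2)))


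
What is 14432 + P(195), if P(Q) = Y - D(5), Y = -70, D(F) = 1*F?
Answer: 14357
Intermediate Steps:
D(F) = F
P(Q) = -75 (P(Q) = -70 - 1*5 = -70 - 5 = -75)
14432 + P(195) = 14432 - 75 = 14357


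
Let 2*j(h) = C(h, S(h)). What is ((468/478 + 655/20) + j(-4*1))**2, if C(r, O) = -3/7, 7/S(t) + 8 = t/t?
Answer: 50301966961/44782864 ≈ 1123.2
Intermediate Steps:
S(t) = -1 (S(t) = 7/(-8 + t/t) = 7/(-8 + 1) = 7/(-7) = 7*(-1/7) = -1)
C(r, O) = -3/7 (C(r, O) = -3*1/7 = -3/7)
j(h) = -3/14 (j(h) = (1/2)*(-3/7) = -3/14)
((468/478 + 655/20) + j(-4*1))**2 = ((468/478 + 655/20) - 3/14)**2 = ((468*(1/478) + 655*(1/20)) - 3/14)**2 = ((234/239 + 131/4) - 3/14)**2 = (32245/956 - 3/14)**2 = (224281/6692)**2 = 50301966961/44782864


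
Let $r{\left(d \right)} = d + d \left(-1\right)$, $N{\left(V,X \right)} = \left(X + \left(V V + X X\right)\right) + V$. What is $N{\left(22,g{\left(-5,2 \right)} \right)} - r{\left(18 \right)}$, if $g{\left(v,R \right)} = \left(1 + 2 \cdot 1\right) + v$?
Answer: $508$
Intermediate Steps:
$g{\left(v,R \right)} = 3 + v$ ($g{\left(v,R \right)} = \left(1 + 2\right) + v = 3 + v$)
$N{\left(V,X \right)} = V + X + V^{2} + X^{2}$ ($N{\left(V,X \right)} = \left(X + \left(V^{2} + X^{2}\right)\right) + V = \left(X + V^{2} + X^{2}\right) + V = V + X + V^{2} + X^{2}$)
$r{\left(d \right)} = 0$ ($r{\left(d \right)} = d - d = 0$)
$N{\left(22,g{\left(-5,2 \right)} \right)} - r{\left(18 \right)} = \left(22 + \left(3 - 5\right) + 22^{2} + \left(3 - 5\right)^{2}\right) - 0 = \left(22 - 2 + 484 + \left(-2\right)^{2}\right) + 0 = \left(22 - 2 + 484 + 4\right) + 0 = 508 + 0 = 508$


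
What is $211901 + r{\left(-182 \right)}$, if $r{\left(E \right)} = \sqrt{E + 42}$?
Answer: $211901 + 2 i \sqrt{35} \approx 2.119 \cdot 10^{5} + 11.832 i$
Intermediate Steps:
$r{\left(E \right)} = \sqrt{42 + E}$
$211901 + r{\left(-182 \right)} = 211901 + \sqrt{42 - 182} = 211901 + \sqrt{-140} = 211901 + 2 i \sqrt{35}$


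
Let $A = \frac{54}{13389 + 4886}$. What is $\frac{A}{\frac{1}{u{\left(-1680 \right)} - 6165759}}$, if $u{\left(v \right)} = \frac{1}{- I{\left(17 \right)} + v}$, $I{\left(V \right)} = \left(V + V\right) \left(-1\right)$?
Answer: $- \frac{54803732301}{3008065} \approx -18219.0$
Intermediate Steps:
$I{\left(V \right)} = - 2 V$ ($I{\left(V \right)} = 2 V \left(-1\right) = - 2 V$)
$u{\left(v \right)} = \frac{1}{34 + v}$ ($u{\left(v \right)} = \frac{1}{- \left(-2\right) 17 + v} = \frac{1}{\left(-1\right) \left(-34\right) + v} = \frac{1}{34 + v}$)
$A = \frac{54}{18275} \approx 0.0029549$
$\frac{A}{\frac{1}{u{\left(-1680 \right)} - 6165759}} = \frac{54}{18275 \frac{1}{\frac{1}{34 - 1680} - 6165759}} = \frac{54}{18275 \frac{1}{\frac{1}{-1646} - 6165759}} = \frac{54}{18275 \frac{1}{- \frac{1}{1646} - 6165759}} = \frac{54}{18275 \frac{1}{- \frac{10148839315}{1646}}} = \frac{54}{18275 \left(- \frac{1646}{10148839315}\right)} = \frac{54}{18275} \left(- \frac{10148839315}{1646}\right) = - \frac{54803732301}{3008065}$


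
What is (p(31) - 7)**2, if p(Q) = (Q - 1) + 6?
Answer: 841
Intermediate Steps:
p(Q) = 5 + Q (p(Q) = (-1 + Q) + 6 = 5 + Q)
(p(31) - 7)**2 = ((5 + 31) - 7)**2 = (36 - 7)**2 = 29**2 = 841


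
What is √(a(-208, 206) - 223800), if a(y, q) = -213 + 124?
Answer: I*√223889 ≈ 473.17*I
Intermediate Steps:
a(y, q) = -89
√(a(-208, 206) - 223800) = √(-89 - 223800) = √(-223889) = I*√223889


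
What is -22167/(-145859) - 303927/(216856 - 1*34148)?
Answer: -40280400057/26649606172 ≈ -1.5115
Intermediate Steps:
-22167/(-145859) - 303927/(216856 - 1*34148) = -22167*(-1/145859) - 303927/(216856 - 34148) = 22167/145859 - 303927/182708 = -40280400057/26649606172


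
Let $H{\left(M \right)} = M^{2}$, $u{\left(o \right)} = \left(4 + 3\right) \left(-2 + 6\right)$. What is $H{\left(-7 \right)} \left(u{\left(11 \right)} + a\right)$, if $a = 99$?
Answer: $6223$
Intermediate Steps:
$u{\left(o \right)} = 28$ ($u{\left(o \right)} = 7 \cdot 4 = 28$)
$H{\left(-7 \right)} \left(u{\left(11 \right)} + a\right) = \left(-7\right)^{2} \left(28 + 99\right) = 49 \cdot 127 = 6223$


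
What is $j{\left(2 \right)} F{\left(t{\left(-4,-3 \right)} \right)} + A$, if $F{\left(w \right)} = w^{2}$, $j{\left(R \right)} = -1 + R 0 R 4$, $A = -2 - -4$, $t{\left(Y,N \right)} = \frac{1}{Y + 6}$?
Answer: $\frac{7}{4} \approx 1.75$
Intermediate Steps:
$t{\left(Y,N \right)} = \frac{1}{6 + Y}$
$A = 2$ ($A = -2 + 4 = 2$)
$j{\left(R \right)} = -1$ ($j{\left(R \right)} = -1 + R 0 \cdot 4 = -1 + R 0 = -1 + 0 = -1$)
$j{\left(2 \right)} F{\left(t{\left(-4,-3 \right)} \right)} + A = - \left(\frac{1}{6 - 4}\right)^{2} + 2 = - \left(\frac{1}{2}\right)^{2} + 2 = - \frac{1}{4} + 2 = \frac{7}{4}$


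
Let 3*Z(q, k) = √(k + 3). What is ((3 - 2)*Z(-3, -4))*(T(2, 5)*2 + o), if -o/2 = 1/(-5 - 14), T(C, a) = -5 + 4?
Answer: -12*I/19 ≈ -0.63158*I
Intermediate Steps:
T(C, a) = -1
Z(q, k) = √(3 + k)/3 (Z(q, k) = √(k + 3)/3 = √(3 + k)/3)
o = 2/19 (o = -2/(-5 - 14) = -2/(-19) = -2*(-1/19) = 2/19 ≈ 0.10526)
((3 - 2)*Z(-3, -4))*(T(2, 5)*2 + o) = ((3 - 2)*(√(3 - 4)/3))*(-1*2 + 2/19) = (1*(√(-1)/3))*(-2 + 2/19) = (1*(I/3))*(-36/19) = (I/3)*(-36/19) = -12*I/19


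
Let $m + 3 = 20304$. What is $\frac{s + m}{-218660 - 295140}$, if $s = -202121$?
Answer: $\frac{9091}{25690} \approx 0.35387$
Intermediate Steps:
$m = 20301$ ($m = -3 + 20304 = 20301$)
$\frac{s + m}{-218660 - 295140} = \frac{-202121 + 20301}{-218660 - 295140} = - \frac{181820}{-513800} = \left(-181820\right) \left(- \frac{1}{513800}\right) = \frac{9091}{25690}$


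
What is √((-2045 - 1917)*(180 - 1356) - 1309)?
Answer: √4658003 ≈ 2158.2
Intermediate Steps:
√((-2045 - 1917)*(180 - 1356) - 1309) = √(-3962*(-1176) - 1309) = √(4659312 - 1309) = √4658003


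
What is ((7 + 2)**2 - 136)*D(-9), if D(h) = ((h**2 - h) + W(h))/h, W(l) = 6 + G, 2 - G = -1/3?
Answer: 16225/27 ≈ 600.93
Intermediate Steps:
G = 7/3 (G = 2 - (-1)/3 = 2 - 1*(-1/3) = 2 + 1/3 = 7/3 ≈ 2.3333)
W(l) = 25/3 (W(l) = 6 + 7/3 = 25/3)
D(h) = (25/3 + h**2 - h)/h (D(h) = ((h**2 - h) + 25/3)/h = (25/3 + h**2 - h)/h)
((7 + 2)**2 - 136)*D(-9) = ((7 + 2)**2 - 136)*(-1 - 9 + (25/3)/(-9)) = (9**2 - 136)*(-1 - 9 + (25/3)*(-1/9)) = (81 - 136)*(-1 - 9 - 25/27) = -55*(-295/27) = 16225/27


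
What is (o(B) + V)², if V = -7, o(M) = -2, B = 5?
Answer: 81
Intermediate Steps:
(o(B) + V)² = (-2 - 7)² = (-9)² = 81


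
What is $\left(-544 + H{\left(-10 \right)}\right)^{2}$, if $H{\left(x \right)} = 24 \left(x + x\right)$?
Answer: $1048576$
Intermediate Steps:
$H{\left(x \right)} = 48 x$ ($H{\left(x \right)} = 24 \cdot 2 x = 48 x$)
$\left(-544 + H{\left(-10 \right)}\right)^{2} = \left(-544 + 48 \left(-10\right)\right)^{2} = \left(-544 - 480\right)^{2} = \left(-1024\right)^{2} = 1048576$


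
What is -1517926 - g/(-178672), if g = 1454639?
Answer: -271209419633/178672 ≈ -1.5179e+6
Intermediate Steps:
-1517926 - g/(-178672) = -1517926 - 1454639/(-178672) = -1517926 - 1454639*(-1)/178672 = -1517926 - 1*(-1454639/178672) = -1517926 + 1454639/178672 = -271209419633/178672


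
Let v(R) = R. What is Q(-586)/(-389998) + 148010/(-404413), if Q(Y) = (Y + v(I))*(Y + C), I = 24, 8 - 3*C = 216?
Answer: -310001750168/236580391761 ≈ -1.3103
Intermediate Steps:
C = -208/3 (C = 8/3 - 1/3*216 = 8/3 - 72 = -208/3 ≈ -69.333)
Q(Y) = (24 + Y)*(-208/3 + Y) (Q(Y) = (Y + 24)*(Y - 208/3) = (24 + Y)*(-208/3 + Y))
Q(-586)/(-389998) + 148010/(-404413) = (-1664 + (-586)**2 - 136/3*(-586))/(-389998) + 148010/(-404413) = (-1664 + 343396 + 79696/3)*(-1/389998) + 148010*(-1/404413) = (1104892/3)*(-1/389998) - 148010/404413 = -552446/584997 - 148010/404413 = -310001750168/236580391761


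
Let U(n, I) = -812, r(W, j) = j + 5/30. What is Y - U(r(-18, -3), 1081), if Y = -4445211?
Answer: -4444399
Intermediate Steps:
r(W, j) = ⅙ + j (r(W, j) = j + 5*(1/30) = j + ⅙ = ⅙ + j)
Y - U(r(-18, -3), 1081) = -4445211 - 1*(-812) = -4445211 + 812 = -4444399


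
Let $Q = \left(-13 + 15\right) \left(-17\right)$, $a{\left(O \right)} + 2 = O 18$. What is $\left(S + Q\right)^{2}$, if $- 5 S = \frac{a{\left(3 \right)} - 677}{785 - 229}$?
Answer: $\frac{352650841}{309136} \approx 1140.8$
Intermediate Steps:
$a{\left(O \right)} = -2 + 18 O$ ($a{\left(O \right)} = -2 + O 18 = -2 + 18 O$)
$Q = -34$ ($Q = 2 \left(-17\right) = -34$)
$S = \frac{125}{556}$ ($S = - \frac{\left(\left(-2 + 18 \cdot 3\right) - 677\right) \frac{1}{785 - 229}}{5} = - \frac{\left(\left(-2 + 54\right) - 677\right) \frac{1}{556}}{5} = - \frac{\left(52 - 677\right) \frac{1}{556}}{5} = - \frac{\left(-625\right) \frac{1}{556}}{5} = \left(- \frac{1}{5}\right) \left(- \frac{625}{556}\right) = \frac{125}{556} \approx 0.22482$)
$\left(S + Q\right)^{2} = \left(\frac{125}{556} - 34\right)^{2} = \left(- \frac{18779}{556}\right)^{2} = \frac{352650841}{309136}$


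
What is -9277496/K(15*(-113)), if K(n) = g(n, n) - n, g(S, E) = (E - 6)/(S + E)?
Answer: -10483570480/1915917 ≈ -5471.8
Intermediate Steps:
g(S, E) = (-6 + E)/(E + S)
K(n) = -n + (-6 + n)/(2*n) (K(n) = (-6 + n)/(n + n) - n = (-6 + n)/((2*n)) - n = (1/(2*n))*(-6 + n) - n = (-6 + n)/(2*n) - n = -n + (-6 + n)/(2*n))
-9277496/K(15*(-113)) = -9277496/(½ - 15*(-113) - 3/(15*(-113))) = -9277496/(½ - 1*(-1695) - 3/(-1695)) = -9277496/(½ + 1695 - 3*(-1/1695)) = -9277496/(½ + 1695 + 1/565) = -9277496/1915917/1130 = -9277496*1130/1915917 = -10483570480/1915917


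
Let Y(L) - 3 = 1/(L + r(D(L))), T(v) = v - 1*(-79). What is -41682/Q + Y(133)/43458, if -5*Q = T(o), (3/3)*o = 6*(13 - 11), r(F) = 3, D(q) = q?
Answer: 1231763159299/537836208 ≈ 2290.2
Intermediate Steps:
o = 12 (o = 6*(13 - 11) = 6*2 = 12)
T(v) = 79 + v (T(v) = v + 79 = 79 + v)
Y(L) = 3 + 1/(3 + L) (Y(L) = 3 + 1/(L + 3) = 3 + 1/(3 + L))
Q = -91/5 (Q = -(79 + 12)/5 = -⅕*91 = -91/5 ≈ -18.200)
-41682/Q + Y(133)/43458 = -41682/(-91/5) + ((10 + 3*133)/(3 + 133))/43458 = -41682*(-5/91) + ((10 + 399)/136)*(1/43458) = 208410/91 + ((1/136)*409)*(1/43458) = 208410/91 + (409/136)*(1/43458) = 208410/91 + 409/5910288 = 1231763159299/537836208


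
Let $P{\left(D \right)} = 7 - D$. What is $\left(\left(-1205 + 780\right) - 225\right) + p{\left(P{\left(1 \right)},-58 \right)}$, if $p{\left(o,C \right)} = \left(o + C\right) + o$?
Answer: $-696$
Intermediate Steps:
$p{\left(o,C \right)} = C + 2 o$ ($p{\left(o,C \right)} = \left(C + o\right) + o = C + 2 o$)
$\left(\left(-1205 + 780\right) - 225\right) + p{\left(P{\left(1 \right)},-58 \right)} = \left(\left(-1205 + 780\right) - 225\right) - \left(58 - 2 \left(7 - 1\right)\right) = \left(-425 - 225\right) - \left(58 - 2 \left(7 - 1\right)\right) = -650 + \left(-58 + 2 \cdot 6\right) = -650 + \left(-58 + 12\right) = -650 - 46 = -696$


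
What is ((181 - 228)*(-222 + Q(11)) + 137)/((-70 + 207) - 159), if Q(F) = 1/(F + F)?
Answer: -232515/484 ≈ -480.40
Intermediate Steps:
Q(F) = 1/(2*F)
((181 - 228)*(-222 + Q(11)) + 137)/((-70 + 207) - 159) = ((181 - 228)*(-222 + (1/2)/11) + 137)/((-70 + 207) - 159) = (-47*(-222 + (1/2)*(1/11)) + 137)/(137 - 159) = (-47*(-222 + 1/22) + 137)/(-22) = (-47*(-4883/22) + 137)*(-1/22) = (229501/22 + 137)*(-1/22) = (232515/22)*(-1/22) = -232515/484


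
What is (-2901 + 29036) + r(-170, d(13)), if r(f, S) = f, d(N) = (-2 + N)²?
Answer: 25965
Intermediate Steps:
(-2901 + 29036) + r(-170, d(13)) = (-2901 + 29036) - 170 = 26135 - 170 = 25965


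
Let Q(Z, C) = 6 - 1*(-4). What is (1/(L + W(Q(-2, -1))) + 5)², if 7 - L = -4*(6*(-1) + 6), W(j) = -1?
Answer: 961/36 ≈ 26.694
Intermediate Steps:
Q(Z, C) = 10 (Q(Z, C) = 6 + 4 = 10)
L = 7 (L = 7 - (-4)*(6*(-1) + 6) = 7 - (-4)*(-6 + 6) = 7 - (-4)*0 = 7 - 1*0 = 7 + 0 = 7)
(1/(L + W(Q(-2, -1))) + 5)² = (1/(7 - 1) + 5)² = (1/6 + 5)² = (⅙ + 5)² = (31/6)² = 961/36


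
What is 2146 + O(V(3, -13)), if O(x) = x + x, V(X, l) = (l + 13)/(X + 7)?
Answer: 2146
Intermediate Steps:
V(X, l) = (13 + l)/(7 + X)
O(x) = 2*x
2146 + O(V(3, -13)) = 2146 + 2*((13 - 13)/(7 + 3)) = 2146 + 2*(0/10) = 2146 + 2*((1/10)*0) = 2146 + 2*0 = 2146 + 0 = 2146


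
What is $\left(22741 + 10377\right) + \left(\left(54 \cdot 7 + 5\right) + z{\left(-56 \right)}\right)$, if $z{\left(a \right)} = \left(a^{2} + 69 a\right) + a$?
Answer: $32717$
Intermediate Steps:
$z{\left(a \right)} = a^{2} + 70 a$
$\left(22741 + 10377\right) + \left(\left(54 \cdot 7 + 5\right) + z{\left(-56 \right)}\right) = \left(22741 + 10377\right) + \left(\left(54 \cdot 7 + 5\right) - 56 \left(70 - 56\right)\right) = 33118 + \left(\left(378 + 5\right) - 784\right) = 33118 + \left(383 - 784\right) = 33118 - 401 = 32717$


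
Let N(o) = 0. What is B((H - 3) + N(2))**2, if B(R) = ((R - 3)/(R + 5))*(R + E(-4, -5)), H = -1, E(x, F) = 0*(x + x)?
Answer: 784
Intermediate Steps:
E(x, F) = 0 (E(x, F) = 0*(2*x) = 0)
B(R) = R*(-3 + R)/(5 + R) (B(R) = ((R - 3)/(R + 5))*(R + 0) = ((-3 + R)/(5 + R))*R = R*(-3 + R)/(5 + R))
B((H - 3) + N(2))**2 = (((-1 - 3) + 0)*(-3 + ((-1 - 3) + 0))/(5 + ((-1 - 3) + 0)))**2 = ((-4 + 0)*(-3 + (-4 + 0))/(5 + (-4 + 0)))**2 = (-4*(-3 - 4)/(5 - 4))**2 = (-4*(-7)/1)**2 = (-4*1*(-7))**2 = 28**2 = 784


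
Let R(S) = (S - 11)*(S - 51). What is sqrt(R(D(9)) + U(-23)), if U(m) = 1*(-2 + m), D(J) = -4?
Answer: 20*sqrt(2) ≈ 28.284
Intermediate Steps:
U(m) = -2 + m
R(S) = (-51 + S)*(-11 + S) (R(S) = (-11 + S)*(-51 + S) = (-51 + S)*(-11 + S))
sqrt(R(D(9)) + U(-23)) = sqrt((561 + (-4)**2 - 62*(-4)) + (-2 - 23)) = sqrt((561 + 16 + 248) - 25) = sqrt(825 - 25) = sqrt(800) = 20*sqrt(2)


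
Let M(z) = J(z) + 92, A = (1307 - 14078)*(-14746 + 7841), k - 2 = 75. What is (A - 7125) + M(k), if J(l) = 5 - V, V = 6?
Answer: 88176721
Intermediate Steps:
J(l) = -1 (J(l) = 5 - 1*6 = 5 - 6 = -1)
k = 77 (k = 2 + 75 = 77)
A = 88183755 (A = -12771*(-6905) = 88183755)
M(z) = 91 (M(z) = -1 + 92 = 91)
(A - 7125) + M(k) = (88183755 - 7125) + 91 = 88176630 + 91 = 88176721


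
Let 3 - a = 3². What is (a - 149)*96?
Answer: -14880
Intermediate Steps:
a = -6 (a = 3 - 1*3² = 3 - 1*9 = 3 - 9 = -6)
(a - 149)*96 = (-6 - 149)*96 = -155*96 = -14880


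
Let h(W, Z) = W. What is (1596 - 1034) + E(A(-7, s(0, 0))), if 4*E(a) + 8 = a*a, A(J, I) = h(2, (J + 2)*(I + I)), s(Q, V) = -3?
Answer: 561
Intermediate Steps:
A(J, I) = 2
E(a) = -2 + a²/4 (E(a) = -2 + (a*a)/4 = -2 + a²/4)
(1596 - 1034) + E(A(-7, s(0, 0))) = (1596 - 1034) + (-2 + (¼)*2²) = 562 + (-2 + (¼)*4) = 562 + (-2 + 1) = 562 - 1 = 561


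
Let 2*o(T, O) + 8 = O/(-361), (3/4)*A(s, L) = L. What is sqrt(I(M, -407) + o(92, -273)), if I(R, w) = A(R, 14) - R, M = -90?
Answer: 47*sqrt(618)/114 ≈ 10.249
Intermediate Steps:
A(s, L) = 4*L/3
o(T, O) = -4 - O/722 (o(T, O) = -4 + (O/(-361))/2 = -4 + (O*(-1/361))/2 = -4 + (-O/361)/2 = -4 - O/722)
I(R, w) = 56/3 - R (I(R, w) = (4/3)*14 - R = 56/3 - R)
sqrt(I(M, -407) + o(92, -273)) = sqrt((56/3 - 1*(-90)) + (-4 - 1/722*(-273))) = sqrt((56/3 + 90) + (-4 + 273/722)) = sqrt(326/3 - 2615/722) = sqrt(227527/2166) = 47*sqrt(618)/114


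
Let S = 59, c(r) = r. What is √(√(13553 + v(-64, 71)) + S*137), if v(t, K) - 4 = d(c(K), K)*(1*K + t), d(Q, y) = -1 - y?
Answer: √(8083 + √13053) ≈ 90.539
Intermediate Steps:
v(t, K) = 4 + (-1 - K)*(K + t) (v(t, K) = 4 + (-1 - K)*(1*K + t) = 4 + (-1 - K)*(K + t))
√(√(13553 + v(-64, 71)) + S*137) = √(√(13553 + (4 - 1*71*(1 + 71) - 1*(-64)*(1 + 71))) + 59*137) = √(√(13553 + (4 - 1*71*72 - 1*(-64)*72)) + 8083) = √(√(13553 + (4 - 5112 + 4608)) + 8083) = √(√(13553 - 500) + 8083) = √(√13053 + 8083) = √(8083 + √13053)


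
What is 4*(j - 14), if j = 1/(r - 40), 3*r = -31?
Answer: -8468/151 ≈ -56.079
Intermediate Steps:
r = -31/3 (r = (⅓)*(-31) = -31/3 ≈ -10.333)
j = -3/151 (j = 1/(-31/3 - 40) = 1/(-151/3) = -3/151 ≈ -0.019868)
4*(j - 14) = 4*(-3/151 - 14) = 4*(-2117/151) = -8468/151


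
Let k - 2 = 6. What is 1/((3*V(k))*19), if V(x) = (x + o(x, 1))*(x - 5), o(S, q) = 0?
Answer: 1/1368 ≈ 0.00073099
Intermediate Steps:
k = 8 (k = 2 + 6 = 8)
V(x) = x*(-5 + x) (V(x) = (x + 0)*(x - 5) = x*(-5 + x))
1/((3*V(k))*19) = 1/((3*(8*(-5 + 8)))*19) = 1/((3*(8*3))*19) = 1/((3*24)*19) = 1/(72*19) = 1/1368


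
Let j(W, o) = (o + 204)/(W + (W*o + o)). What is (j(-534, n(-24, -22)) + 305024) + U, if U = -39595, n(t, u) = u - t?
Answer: 212343097/800 ≈ 2.6543e+5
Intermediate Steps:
j(W, o) = (204 + o)/(W + o + W*o) (j(W, o) = (204 + o)/(W + (o + W*o)) = (204 + o)/(W + o + W*o))
(j(-534, n(-24, -22)) + 305024) + U = ((204 + (-22 - 1*(-24)))/(-534 + (-22 - 1*(-24)) - 534*(-22 - 1*(-24))) + 305024) - 39595 = ((204 + (-22 + 24))/(-534 + (-22 + 24) - 534*(-22 + 24)) + 305024) - 39595 = ((204 + 2)/(-534 + 2 - 534*2) + 305024) - 39595 = (206/(-534 + 2 - 1068) + 305024) - 39595 = (206/(-1600) + 305024) - 39595 = (-1/1600*206 + 305024) - 39595 = (-103/800 + 305024) - 39595 = 244019097/800 - 39595 = 212343097/800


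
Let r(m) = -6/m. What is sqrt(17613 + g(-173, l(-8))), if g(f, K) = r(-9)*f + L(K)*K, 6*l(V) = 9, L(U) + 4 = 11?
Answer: sqrt(630294)/6 ≈ 132.32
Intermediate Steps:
L(U) = 7 (L(U) = -4 + 11 = 7)
l(V) = 3/2 (l(V) = (1/6)*9 = 3/2)
g(f, K) = 7*K + 2*f/3 (g(f, K) = (-6/(-9))*f + 7*K = (-6*(-1/9))*f + 7*K = 2*f/3 + 7*K = 7*K + 2*f/3)
sqrt(17613 + g(-173, l(-8))) = sqrt(17613 + (7*(3/2) + (2/3)*(-173))) = sqrt(17613 + (21/2 - 346/3)) = sqrt(17613 - 629/6) = sqrt(105049/6) = sqrt(630294)/6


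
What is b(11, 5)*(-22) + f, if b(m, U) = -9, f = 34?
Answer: 232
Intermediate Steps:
b(11, 5)*(-22) + f = -9*(-22) + 34 = 198 + 34 = 232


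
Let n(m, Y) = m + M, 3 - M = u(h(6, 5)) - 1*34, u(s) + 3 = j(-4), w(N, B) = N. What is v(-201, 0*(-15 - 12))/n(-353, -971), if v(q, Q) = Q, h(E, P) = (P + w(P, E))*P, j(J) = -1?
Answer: 0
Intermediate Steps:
h(E, P) = 2*P² (h(E, P) = (P + P)*P = (2*P)*P = 2*P²)
u(s) = -4 (u(s) = -3 - 1 = -4)
M = 41 (M = 3 - (-4 - 1*34) = 3 - (-4 - 34) = 3 - 1*(-38) = 3 + 38 = 41)
n(m, Y) = 41 + m (n(m, Y) = m + 41 = 41 + m)
v(-201, 0*(-15 - 12))/n(-353, -971) = (0*(-15 - 12))/(41 - 353) = (0*(-27))/(-312) = 0*(-1/312) = 0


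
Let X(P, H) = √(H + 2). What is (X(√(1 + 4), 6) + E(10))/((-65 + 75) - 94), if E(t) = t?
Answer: -5/42 - √2/42 ≈ -0.15272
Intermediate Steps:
X(P, H) = √(2 + H)
(X(√(1 + 4), 6) + E(10))/((-65 + 75) - 94) = (√(2 + 6) + 10)/((-65 + 75) - 94) = (√8 + 10)/(10 - 94) = (2*√2 + 10)/(-84) = (10 + 2*√2)*(-1/84) = -5/42 - √2/42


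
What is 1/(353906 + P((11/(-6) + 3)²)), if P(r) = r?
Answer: 36/12740665 ≈ 2.8256e-6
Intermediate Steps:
1/(353906 + P((11/(-6) + 3)²)) = 1/(353906 + (11/(-6) + 3)²) = 1/(353906 + (11*(-⅙) + 3)²) = 1/(353906 + (-11/6 + 3)²) = 1/(353906 + (7/6)²) = 1/(353906 + 49/36) = 1/(12740665/36) = 36/12740665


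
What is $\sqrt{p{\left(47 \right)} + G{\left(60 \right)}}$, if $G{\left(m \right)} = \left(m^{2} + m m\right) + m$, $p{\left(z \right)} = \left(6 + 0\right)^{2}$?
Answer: $8 \sqrt{114} \approx 85.417$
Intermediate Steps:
$p{\left(z \right)} = 36$ ($p{\left(z \right)} = 6^{2} = 36$)
$G{\left(m \right)} = m + 2 m^{2}$ ($G{\left(m \right)} = \left(m^{2} + m^{2}\right) + m = 2 m^{2} + m = m + 2 m^{2}$)
$\sqrt{p{\left(47 \right)} + G{\left(60 \right)}} = \sqrt{36 + 60 \left(1 + 2 \cdot 60\right)} = \sqrt{36 + 60 \left(1 + 120\right)} = \sqrt{36 + 60 \cdot 121} = \sqrt{36 + 7260} = \sqrt{7296} = 8 \sqrt{114}$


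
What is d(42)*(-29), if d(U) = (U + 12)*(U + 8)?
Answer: -78300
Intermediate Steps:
d(U) = (8 + U)*(12 + U) (d(U) = (12 + U)*(8 + U) = (8 + U)*(12 + U))
d(42)*(-29) = (96 + 42² + 20*42)*(-29) = (96 + 1764 + 840)*(-29) = 2700*(-29) = -78300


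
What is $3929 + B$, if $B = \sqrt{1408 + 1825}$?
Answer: $3929 + \sqrt{3233} \approx 3985.9$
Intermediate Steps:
$B = \sqrt{3233} \approx 56.859$
$3929 + B = 3929 + \sqrt{3233}$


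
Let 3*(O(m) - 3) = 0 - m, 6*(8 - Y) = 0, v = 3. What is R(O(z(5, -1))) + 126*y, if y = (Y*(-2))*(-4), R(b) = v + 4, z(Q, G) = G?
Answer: 8071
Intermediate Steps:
Y = 8 (Y = 8 - ⅙*0 = 8 + 0 = 8)
O(m) = 3 - m/3 (O(m) = 3 + (0 - m)/3 = 3 + (-m)/3 = 3 - m/3)
R(b) = 7 (R(b) = 3 + 4 = 7)
y = 64 (y = (8*(-2))*(-4) = -16*(-4) = 64)
R(O(z(5, -1))) + 126*y = 7 + 126*64 = 7 + 8064 = 8071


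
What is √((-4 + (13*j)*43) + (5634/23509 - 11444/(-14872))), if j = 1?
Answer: √25135198475295458/6723574 ≈ 23.580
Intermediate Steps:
√((-4 + (13*j)*43) + (5634/23509 - 11444/(-14872))) = √((-4 + (13*1)*43) + (5634/23509 - 11444/(-14872))) = √((-4 + 13*43) + (5634*(1/23509) - 11444*(-1/14872))) = √((-4 + 559) + (5634/23509 + 2861/3718)) = √(555 + 88206461/87406462) = √(48598792871/87406462) = √25135198475295458/6723574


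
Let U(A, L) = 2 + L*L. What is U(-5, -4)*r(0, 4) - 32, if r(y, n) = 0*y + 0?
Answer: -32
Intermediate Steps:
U(A, L) = 2 + L²
r(y, n) = 0 (r(y, n) = 0 + 0 = 0)
U(-5, -4)*r(0, 4) - 32 = (2 + (-4)²)*0 - 32 = (2 + 16)*0 - 32 = 18*0 - 32 = 0 - 32 = -32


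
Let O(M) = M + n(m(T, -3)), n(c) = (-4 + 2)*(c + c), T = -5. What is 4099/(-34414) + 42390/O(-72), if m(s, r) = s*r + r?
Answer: -24321689/68828 ≈ -353.37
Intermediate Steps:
m(s, r) = r + r*s (m(s, r) = r*s + r = r + r*s)
n(c) = -4*c
O(M) = -48 + M (O(M) = M - (-12)*(1 - 5) = M - (-12)*(-4) = M - 4*12 = M - 48 = -48 + M)
4099/(-34414) + 42390/O(-72) = 4099/(-34414) + 42390/(-48 - 72) = 4099*(-1/34414) + 42390/(-120) = -4099/34414 + 42390*(-1/120) = -4099/34414 - 1413/4 = -24321689/68828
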